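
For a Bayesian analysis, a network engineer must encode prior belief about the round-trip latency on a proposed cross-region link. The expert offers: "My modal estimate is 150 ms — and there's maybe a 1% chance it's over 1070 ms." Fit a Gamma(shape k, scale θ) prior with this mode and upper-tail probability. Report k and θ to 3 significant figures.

k ≈ 1.91, θ ≈ 166

Gamma(k,θ) with k>1 has mode (k−1)θ, so θ = 150/(k−1).
Need P(X < 1070) = 0.99 with θ tied to k this way. Start at k = 2, θ = 150: P(X<1070) ≈ 0.994.
Too high — lower k to spread out. Iterating converges to k ≈ 1.91.
Then θ = 150/(1.91−1) ≈ 166.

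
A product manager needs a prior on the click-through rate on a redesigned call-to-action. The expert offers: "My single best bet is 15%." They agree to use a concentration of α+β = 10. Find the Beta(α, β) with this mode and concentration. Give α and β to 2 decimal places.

For α,β > 1 the Beta mode is (α−1)/(α+β−2). With α+β = 10, the mode is (α−1)/8.
Set (α−1)/8 = 0.15 → α = 1 + 0.15·8 = 2.20.
β = 10 − α = 7.80.

α = 2.20, β = 7.80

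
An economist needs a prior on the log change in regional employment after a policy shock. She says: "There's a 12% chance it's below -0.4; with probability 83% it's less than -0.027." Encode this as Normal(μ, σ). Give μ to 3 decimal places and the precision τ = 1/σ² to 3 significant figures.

For Normal(μ,σ), the p-quantile is μ + z_p·σ. Here z_{0.12} = -1.175, z_{0.83} = 0.9542.
So -0.4 = μ − 1.175σ and -0.027 = μ + 0.9542σ.
Subtracting: σ = (-0.027 − -0.4)/(0.9542 − (-1.175)) = 0.175.
Then μ = -0.4 − (-1.175)·0.175 = -0.194.
Precision τ = 1/σ² = 1/0.1752² = 32.6.

μ = -0.194, τ = 32.6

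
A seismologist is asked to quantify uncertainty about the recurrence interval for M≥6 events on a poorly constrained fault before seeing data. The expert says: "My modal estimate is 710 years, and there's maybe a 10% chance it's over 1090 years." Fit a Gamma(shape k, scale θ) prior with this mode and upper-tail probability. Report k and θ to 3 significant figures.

Gamma(k,θ) with k>1 has mode (k−1)θ, so θ = 710/(k−1).
Need P(X < 1090) = 0.9 with θ tied to k this way. Start at k = 2, θ = 710: P(X<1090) ≈ 0.454.
Too low — raise k to concentrate. Iterating converges to k ≈ 11.2.
Then θ = 710/(11.2−1) ≈ 69.9.

k ≈ 11.2, θ ≈ 69.9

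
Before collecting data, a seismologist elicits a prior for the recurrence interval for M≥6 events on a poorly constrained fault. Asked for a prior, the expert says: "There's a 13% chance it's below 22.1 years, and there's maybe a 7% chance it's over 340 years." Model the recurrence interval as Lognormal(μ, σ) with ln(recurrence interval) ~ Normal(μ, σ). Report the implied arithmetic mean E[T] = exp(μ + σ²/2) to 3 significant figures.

If T ~ Lognormal(μ,σ) then ln T ~ Normal(μ,σ), so the p-quantile of ln T is μ + z_p·σ.
ln(22.1) = 3.096 and ln(340) = 5.829; z_{0.13} = -1.126, z_{0.93} = 1.476.
σ = (5.829 − 3.096)/(1.476 − (-1.126)) = 1.050.
μ = 3.096 − (-1.126)·1.050 = 4.279.
E[T] = exp(μ + σ²/2) = exp(4.279 + 0.5517) = 125 years.

E[T] ≈ 125 years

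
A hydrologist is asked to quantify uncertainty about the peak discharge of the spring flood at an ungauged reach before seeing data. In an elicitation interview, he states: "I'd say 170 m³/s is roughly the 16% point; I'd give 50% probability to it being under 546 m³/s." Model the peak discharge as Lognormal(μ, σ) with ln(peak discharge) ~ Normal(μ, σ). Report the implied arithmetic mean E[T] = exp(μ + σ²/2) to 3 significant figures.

E[T] ≈ 1090 m³/s

If T ~ Lognormal(μ,σ) then ln T ~ Normal(μ,σ), so the p-quantile of ln T is μ + z_p·σ.
ln(170) = 5.136 and ln(546) = 6.303; z_{0.16} = -0.9945, z_{0.5} = 0.
σ = (6.303 − 5.136)/(0 − (-0.9945)) = 1.173.
μ = 5.136 − (-0.9945)·1.173 = 6.303.
E[T] = exp(μ + σ²/2) = exp(6.303 + 0.6883) = 1090 m³/s.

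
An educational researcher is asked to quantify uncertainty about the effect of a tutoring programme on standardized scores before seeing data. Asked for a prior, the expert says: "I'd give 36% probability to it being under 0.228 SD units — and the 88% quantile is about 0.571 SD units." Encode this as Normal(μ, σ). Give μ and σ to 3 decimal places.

For Normal(μ,σ), the p-quantile is μ + z_p·σ. Here z_{0.36} = -0.3585, z_{0.88} = 1.175.
So 0.228 = μ − 0.3585σ and 0.571 = μ + 1.175σ.
Subtracting: σ = (0.571 − 0.228)/(1.175 − (-0.3585)) = 0.224.
Then μ = 0.228 − (-0.3585)·0.224 = 0.308.

μ = 0.308, σ = 0.224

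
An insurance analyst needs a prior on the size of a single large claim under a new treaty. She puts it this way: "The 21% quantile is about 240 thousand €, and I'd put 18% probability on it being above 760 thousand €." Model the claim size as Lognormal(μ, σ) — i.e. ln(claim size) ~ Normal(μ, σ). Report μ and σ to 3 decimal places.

If T ~ Lognormal(μ,σ) then ln T ~ Normal(μ,σ), so the p-quantile of ln T is μ + z_p·σ.
ln(240) = 5.481 and ln(760) = 6.633; z_{0.21} = -0.8064, z_{0.82} = 0.9154.
σ = (6.633 − 5.481)/(0.9154 − (-0.8064)) = 0.669.
μ = 5.481 − (-0.8064)·0.669 = 6.021.

μ ≈ 6.021, σ ≈ 0.669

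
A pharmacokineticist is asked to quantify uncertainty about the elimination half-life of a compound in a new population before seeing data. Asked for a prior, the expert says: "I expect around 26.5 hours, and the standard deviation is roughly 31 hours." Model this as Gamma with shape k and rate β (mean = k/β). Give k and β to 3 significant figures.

For Gamma(k, rate β): mean = k/β, variance = k/β², so CV = 1/√k.
CV = SD/mean = 31/26.5 = 1.17, hence k = 1/CV² = 0.731.
Then β = k/mean = 0.731/26.5 = 0.0276.

k ≈ 0.731, β ≈ 0.0276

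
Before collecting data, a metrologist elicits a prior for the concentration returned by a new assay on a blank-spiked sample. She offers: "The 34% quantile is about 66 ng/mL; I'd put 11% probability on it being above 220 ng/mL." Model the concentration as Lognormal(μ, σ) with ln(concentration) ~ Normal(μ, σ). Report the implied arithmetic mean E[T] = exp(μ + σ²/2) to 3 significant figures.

E[T] ≈ 117 ng/mL

If T ~ Lognormal(μ,σ) then ln T ~ Normal(μ,σ), so the p-quantile of ln T is μ + z_p·σ.
ln(66) = 4.19 and ln(220) = 5.394; z_{0.34} = -0.4125, z_{0.89} = 1.227.
σ = (5.394 − 4.19)/(1.227 − (-0.4125)) = 0.735.
μ = 4.19 − (-0.4125)·0.735 = 4.493.
E[T] = exp(μ + σ²/2) = exp(4.493 + 0.2698) = 117 ng/mL.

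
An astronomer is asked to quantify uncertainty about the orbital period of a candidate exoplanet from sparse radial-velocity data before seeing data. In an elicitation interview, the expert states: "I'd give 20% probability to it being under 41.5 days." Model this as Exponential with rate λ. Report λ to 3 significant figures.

λ ≈ 0.00538

P(T < 41.5) = 1 − e^(−λ·41.5) = 0.2, so λ = −ln(1−0.2)/41.5 = −ln(0.8)/41.5 = 0.00538.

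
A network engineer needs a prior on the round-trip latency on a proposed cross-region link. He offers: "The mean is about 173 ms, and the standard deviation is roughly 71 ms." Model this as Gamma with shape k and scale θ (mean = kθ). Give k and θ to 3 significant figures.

k ≈ 5.94, θ ≈ 29.1

For Gamma(k, scale θ): mean = kθ, variance = kθ², so CV = 1/√k.
CV = SD/mean = 71/173 = 0.4104, hence k = 1/CV² = 5.94.
Then θ = mean/k = 173/5.94 = 29.1.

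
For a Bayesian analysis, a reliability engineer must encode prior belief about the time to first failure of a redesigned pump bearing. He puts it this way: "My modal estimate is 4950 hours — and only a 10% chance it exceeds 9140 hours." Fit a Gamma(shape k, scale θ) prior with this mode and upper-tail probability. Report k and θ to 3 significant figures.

k ≈ 6.07, θ ≈ 976

Gamma(k,θ) with k>1 has mode (k−1)θ, so θ = 4950/(k−1).
Need P(X < 9140) = 0.9 with θ tied to k this way. Start at k = 2, θ = 4950: P(X<9140) ≈ 0.551.
Too low — raise k to concentrate. Iterating converges to k ≈ 6.07.
Then θ = 4950/(6.07−1) ≈ 976.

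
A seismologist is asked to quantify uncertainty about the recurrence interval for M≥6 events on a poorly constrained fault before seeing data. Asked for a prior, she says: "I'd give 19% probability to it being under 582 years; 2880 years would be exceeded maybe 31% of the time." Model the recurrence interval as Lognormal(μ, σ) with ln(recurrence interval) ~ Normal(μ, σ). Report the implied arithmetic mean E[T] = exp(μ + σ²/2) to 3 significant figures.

If T ~ Lognormal(μ,σ) then ln T ~ Normal(μ,σ), so the p-quantile of ln T is μ + z_p·σ.
ln(582) = 6.366 and ln(2880) = 7.966; z_{0.19} = -0.8779, z_{0.69} = 0.4959.
σ = (7.966 − 6.366)/(0.4959 − (-0.8779)) = 1.164.
μ = 6.366 − (-0.8779)·1.164 = 7.388.
E[T] = exp(μ + σ²/2) = exp(7.388 + 0.6775) = 3180 years.

E[T] ≈ 3180 years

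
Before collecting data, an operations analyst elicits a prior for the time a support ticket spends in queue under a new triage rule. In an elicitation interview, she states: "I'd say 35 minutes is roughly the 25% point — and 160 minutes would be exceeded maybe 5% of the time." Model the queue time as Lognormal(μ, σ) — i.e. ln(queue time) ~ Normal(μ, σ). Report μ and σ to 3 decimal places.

μ ≈ 3.997, σ ≈ 0.655

If T ~ Lognormal(μ,σ) then ln T ~ Normal(μ,σ), so the p-quantile of ln T is μ + z_p·σ.
ln(35) = 3.555 and ln(160) = 5.075; z_{0.25} = -0.6745, z_{0.95} = 1.645.
σ = (5.075 − 3.555)/(1.645 − (-0.6745)) = 0.655.
μ = 3.555 − (-0.6745)·0.655 = 3.997.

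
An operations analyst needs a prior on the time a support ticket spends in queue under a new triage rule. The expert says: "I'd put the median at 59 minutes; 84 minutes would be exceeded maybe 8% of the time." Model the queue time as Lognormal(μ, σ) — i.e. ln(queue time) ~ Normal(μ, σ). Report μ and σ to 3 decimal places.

If T ~ Lognormal(μ,σ) then ln T ~ Normal(μ,σ), so the p-quantile of ln T is μ + z_p·σ.
ln(59) = 4.078 and ln(84) = 4.431; z_{0.5} = 0, z_{0.92} = 1.405.
σ = (4.431 − 4.078)/(1.405 − (0)) = 0.251.
μ = 4.078 − (0)·0.251 = 4.078.

μ ≈ 4.078, σ ≈ 0.251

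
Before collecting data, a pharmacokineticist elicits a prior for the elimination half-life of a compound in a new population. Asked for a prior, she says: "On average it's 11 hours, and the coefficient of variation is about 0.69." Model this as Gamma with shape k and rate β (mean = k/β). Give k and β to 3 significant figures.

For Gamma(k, rate β): mean = k/β, variance = k/β², so CV = 1/√k.
CV = 0.69, hence k = 1/CV² = 2.1.
Then β = k/mean = 2.1/11 = 0.191.

k ≈ 2.1, β ≈ 0.191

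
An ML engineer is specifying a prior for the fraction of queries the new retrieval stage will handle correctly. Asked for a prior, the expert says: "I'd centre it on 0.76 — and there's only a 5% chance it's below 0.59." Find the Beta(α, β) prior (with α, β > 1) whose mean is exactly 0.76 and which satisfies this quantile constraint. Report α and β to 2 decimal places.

With mean 0.76 fixed, write α = 0.76s, β = 0.24s where s = α+β.
Need P(θ < 0.59) = 0.05 under Beta(0.76s, 0.24s). Normal approximation: (q−m)/√(m(1−m)/s) ≈ z_{0.05} = -1.64, so s ≈ 0.76·0.24·(-1.64)²/(0.59−0.76)² = 17.1.
At s = 17.1: P(θ<0.59) ≈ 0.060. Adjusting to match 0.05 gives s ≈ 19.42.
So α = 0.76·19.42 ≈ 14.76, β = 0.24·19.42 ≈ 4.66.

α ≈ 14.76, β ≈ 4.66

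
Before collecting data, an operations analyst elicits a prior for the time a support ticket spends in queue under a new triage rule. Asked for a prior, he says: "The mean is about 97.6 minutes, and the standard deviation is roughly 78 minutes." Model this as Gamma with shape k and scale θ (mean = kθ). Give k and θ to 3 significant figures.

For Gamma(k, scale θ): mean = kθ, variance = kθ², so CV = 1/√k.
CV = SD/mean = 78/97.6 = 0.7992, hence k = 1/CV² = 1.57.
Then θ = mean/k = 97.6/1.57 = 62.3.

k ≈ 1.57, θ ≈ 62.3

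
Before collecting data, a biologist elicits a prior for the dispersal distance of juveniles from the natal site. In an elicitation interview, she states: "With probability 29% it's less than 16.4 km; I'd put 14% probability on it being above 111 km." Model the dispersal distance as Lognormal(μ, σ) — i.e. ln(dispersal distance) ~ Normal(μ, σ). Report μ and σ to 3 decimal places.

If T ~ Lognormal(μ,σ) then ln T ~ Normal(μ,σ), so the p-quantile of ln T is μ + z_p·σ.
ln(16.4) = 2.797 and ln(111) = 4.71; z_{0.29} = -0.5534, z_{0.86} = 1.08.
σ = (4.71 − 2.797)/(1.08 − (-0.5534)) = 1.170.
μ = 2.797 − (-0.5534)·1.170 = 3.445.

μ ≈ 3.445, σ ≈ 1.170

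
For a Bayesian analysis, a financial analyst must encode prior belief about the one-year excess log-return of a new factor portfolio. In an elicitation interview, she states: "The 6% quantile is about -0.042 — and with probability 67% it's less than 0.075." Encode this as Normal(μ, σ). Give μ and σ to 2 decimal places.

μ = 0.05, σ = 0.06

For Normal(μ,σ), the p-quantile is μ + z_p·σ. Here z_{0.06} = -1.555, z_{0.67} = 0.4399.
So -0.042 = μ − 1.555σ and 0.075 = μ + 0.4399σ.
Subtracting: σ = (0.075 − -0.042)/(0.4399 − (-1.555)) = 0.06.
Then μ = -0.042 − (-1.555)·0.06 = 0.05.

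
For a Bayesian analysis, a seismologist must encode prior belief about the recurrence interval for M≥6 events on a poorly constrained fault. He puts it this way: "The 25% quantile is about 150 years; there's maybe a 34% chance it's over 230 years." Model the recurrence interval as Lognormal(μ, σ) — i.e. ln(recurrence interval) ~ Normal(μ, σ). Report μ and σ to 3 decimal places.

μ ≈ 5.276, σ ≈ 0.393

If T ~ Lognormal(μ,σ) then ln T ~ Normal(μ,σ), so the p-quantile of ln T is μ + z_p·σ.
ln(150) = 5.011 and ln(230) = 5.438; z_{0.25} = -0.6745, z_{0.66} = 0.4125.
σ = (5.438 − 5.011)/(0.4125 − (-0.6745)) = 0.393.
μ = 5.011 − (-0.6745)·0.393 = 5.276.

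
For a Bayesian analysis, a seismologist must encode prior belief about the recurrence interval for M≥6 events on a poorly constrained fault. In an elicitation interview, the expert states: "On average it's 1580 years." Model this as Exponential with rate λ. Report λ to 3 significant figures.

Exponential mean = 1/λ, so λ = 1/1580.0 = 0.000633.

λ ≈ 0.000633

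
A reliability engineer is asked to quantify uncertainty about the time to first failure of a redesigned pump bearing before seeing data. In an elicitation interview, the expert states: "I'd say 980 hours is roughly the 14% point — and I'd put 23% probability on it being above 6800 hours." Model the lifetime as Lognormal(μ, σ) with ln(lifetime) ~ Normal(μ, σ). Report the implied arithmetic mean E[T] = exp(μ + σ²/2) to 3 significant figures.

If T ~ Lognormal(μ,σ) then ln T ~ Normal(μ,σ), so the p-quantile of ln T is μ + z_p·σ.
ln(980) = 6.888 and ln(6800) = 8.825; z_{0.14} = -1.08, z_{0.77} = 0.7388.
σ = (8.825 − 6.888)/(0.7388 − (-1.08)) = 1.065.
μ = 6.888 − (-1.08)·1.065 = 8.038.
E[T] = exp(μ + σ²/2) = exp(8.038 + 0.5669) = 5460 hours.

E[T] ≈ 5460 hours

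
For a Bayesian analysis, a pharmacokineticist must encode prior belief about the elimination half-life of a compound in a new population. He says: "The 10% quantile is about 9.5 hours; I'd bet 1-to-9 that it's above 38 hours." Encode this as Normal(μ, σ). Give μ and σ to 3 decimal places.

μ = 23.750, σ = 11.119

For Normal(μ,σ), the p-quantile is μ + z_p·σ. Here z_{0.1} = -1.282, z_{0.9} = 1.282.
So 9.5 = μ − 1.282σ and 38 = μ + 1.282σ.
Subtracting: σ = (38 − 9.5)/(1.282 − (-1.282)) = 11.119.
Then μ = 9.5 − (-1.282)·11.119 = 23.750.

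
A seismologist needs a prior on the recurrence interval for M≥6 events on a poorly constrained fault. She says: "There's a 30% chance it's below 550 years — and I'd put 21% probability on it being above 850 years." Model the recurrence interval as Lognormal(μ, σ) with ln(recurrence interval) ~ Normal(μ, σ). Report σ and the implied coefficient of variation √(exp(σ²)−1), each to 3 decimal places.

σ ≈ 0.327, CV ≈ 0.336

If T ~ Lognormal(μ,σ) then ln T ~ Normal(μ,σ), so the p-quantile of ln T is μ + z_p·σ.
ln(550) = 6.31 and ln(850) = 6.745; z_{0.3} = -0.5244, z_{0.79} = 0.8064.
σ = (6.745 − 6.31)/(0.8064 − (-0.5244)) = 0.327.
μ = 6.31 − (-0.5244)·0.327 = 6.481.
CV = √(exp(σ²)−1) = √(exp(0.1070)−1) = 0.336.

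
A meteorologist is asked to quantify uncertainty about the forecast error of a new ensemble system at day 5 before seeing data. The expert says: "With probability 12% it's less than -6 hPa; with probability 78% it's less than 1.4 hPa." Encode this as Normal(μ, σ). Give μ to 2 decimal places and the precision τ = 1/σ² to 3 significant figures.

μ = -1.53, τ = 0.0692

The p-quantile of Normal(μ,σ) is μ + z_p·σ, with z_{0.12} = -1.175 and z_{0.78} = 0.7722.
Eliminate σ: μ = (z₂·x₁ − z₁·x₂)/(z₂ − z₁) = (0.7722·-6 − (-1.175)·1.4)/1.947 = -1.53.
Then σ = (x₂ − x₁)/(z₂ − z₁) = (1.4 − -6)/1.947 = 3.80.
Precision τ = 1/σ² = 1/3.8² = 0.0692.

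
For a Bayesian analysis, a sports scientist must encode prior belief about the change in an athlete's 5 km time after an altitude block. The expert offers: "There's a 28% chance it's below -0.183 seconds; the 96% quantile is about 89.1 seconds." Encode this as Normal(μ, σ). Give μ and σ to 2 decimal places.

For Normal(μ,σ), the p-quantile is μ + z_p·σ. Here z_{0.28} = -0.5828, z_{0.96} = 1.751.
So -0.183 = μ − 0.5828σ and 89.1 = μ + 1.751σ.
Subtracting: σ = (89.1 − -0.183)/(1.751 − (-0.5828)) = 38.26.
Then μ = -0.183 − (-0.5828)·38.26 = 22.12.

μ = 22.12, σ = 38.26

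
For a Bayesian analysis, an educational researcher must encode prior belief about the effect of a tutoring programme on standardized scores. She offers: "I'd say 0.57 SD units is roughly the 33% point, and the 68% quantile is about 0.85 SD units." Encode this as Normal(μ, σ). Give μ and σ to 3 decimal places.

For Normal(μ,σ), the p-quantile is μ + z_p·σ. Here z_{0.33} = -0.4399, z_{0.68} = 0.4677.
So 0.57 = μ − 0.4399σ and 0.85 = μ + 0.4677σ.
Subtracting: σ = (0.85 − 0.57)/(0.4677 − (-0.4399)) = 0.309.
Then μ = 0.57 − (-0.4399)·0.309 = 0.706.

μ = 0.706, σ = 0.309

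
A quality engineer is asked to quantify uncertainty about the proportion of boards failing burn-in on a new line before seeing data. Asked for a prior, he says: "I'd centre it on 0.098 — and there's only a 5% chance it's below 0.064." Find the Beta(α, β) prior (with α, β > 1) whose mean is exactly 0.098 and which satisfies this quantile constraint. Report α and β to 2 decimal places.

With mean 0.098 fixed, write α = 0.098s, β = 0.902s where s = α+β.
Need P(θ < 0.064) = 0.05 under Beta(0.098s, 0.902s). Normal approximation: (q−m)/√(m(1−m)/s) ≈ z_{0.05} = -1.64, so s ≈ 0.098·0.902·(-1.64)²/(0.064−0.098)² = 206.9.
At s = 206.9: P(θ<0.064) ≈ 0.036. Adjusting to match 0.05 gives s ≈ 175.92.
So α = 0.098·175.92 ≈ 17.24, β = 0.902·175.92 ≈ 158.68.

α ≈ 17.24, β ≈ 158.68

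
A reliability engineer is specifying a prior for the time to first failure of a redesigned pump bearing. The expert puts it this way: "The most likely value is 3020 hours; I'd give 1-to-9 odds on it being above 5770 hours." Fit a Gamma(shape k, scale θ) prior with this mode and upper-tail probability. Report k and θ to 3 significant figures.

k ≈ 5.56, θ ≈ 662

Gamma(k,θ) with k>1 has mode (k−1)θ, so θ = 3020/(k−1).
Need P(X < 5770) = 0.9 with θ tied to k this way. Start at k = 2, θ = 3020: P(X<5770) ≈ 0.569.
Too low — raise k to concentrate. Iterating converges to k ≈ 5.56.
Then θ = 3020/(5.56−1) ≈ 662.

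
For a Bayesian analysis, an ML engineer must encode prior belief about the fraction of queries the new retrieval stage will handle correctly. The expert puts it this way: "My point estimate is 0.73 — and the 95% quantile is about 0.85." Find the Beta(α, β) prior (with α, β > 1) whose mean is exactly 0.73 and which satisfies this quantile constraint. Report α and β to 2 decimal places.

α ≈ 22.73, β ≈ 8.41

With mean 0.73 fixed, write α = 0.73s, β = 0.27s where s = α+β.
Need P(θ < 0.85) = 0.95 under Beta(0.73s, 0.27s). Normal approximation: (q−m)/√(m(1−m)/s) ≈ z_{0.95} = 1.64, so s ≈ 0.73·0.27·(1.64)²/(0.85−0.73)² = 37.0.
At s = 37.0: P(θ<0.85) ≈ 0.965. Adjusting to match 0.95 gives s ≈ 31.14.
So α = 0.73·31.14 ≈ 22.73, β = 0.27·31.14 ≈ 8.41.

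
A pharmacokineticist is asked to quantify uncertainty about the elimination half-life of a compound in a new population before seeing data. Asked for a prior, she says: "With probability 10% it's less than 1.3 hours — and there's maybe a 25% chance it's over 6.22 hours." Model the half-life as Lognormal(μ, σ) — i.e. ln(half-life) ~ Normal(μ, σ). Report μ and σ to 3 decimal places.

If T ~ Lognormal(μ,σ) then ln T ~ Normal(μ,σ), so the p-quantile of ln T is μ + z_p·σ.
ln(1.3) = 0.2624 and ln(6.22) = 1.828; z_{0.1} = -1.282, z_{0.75} = 0.6745.
σ = (1.828 − 0.2624)/(0.6745 − (-1.282)) = 0.800.
μ = 0.2624 − (-1.282)·0.800 = 1.288.

μ ≈ 1.288, σ ≈ 0.800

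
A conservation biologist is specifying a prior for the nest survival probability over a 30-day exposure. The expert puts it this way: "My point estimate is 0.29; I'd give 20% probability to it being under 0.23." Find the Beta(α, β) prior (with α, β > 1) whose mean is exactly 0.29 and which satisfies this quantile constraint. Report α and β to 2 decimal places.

α ≈ 12.08, β ≈ 29.58

With mean 0.29 fixed, write α = 0.29s, β = 0.71s where s = α+β.
Need P(θ < 0.23) = 0.2 under Beta(0.29s, 0.71s). Normal approximation: (q−m)/√(m(1−m)/s) ≈ z_{0.2} = -0.842, so s ≈ 0.29·0.71·(-0.842)²/(0.23−0.29)² = 40.5.
At s = 40.5: P(θ<0.23) ≈ 0.204. Adjusting to match 0.2 gives s ≈ 41.66.
So α = 0.29·41.66 ≈ 12.08, β = 0.71·41.66 ≈ 29.58.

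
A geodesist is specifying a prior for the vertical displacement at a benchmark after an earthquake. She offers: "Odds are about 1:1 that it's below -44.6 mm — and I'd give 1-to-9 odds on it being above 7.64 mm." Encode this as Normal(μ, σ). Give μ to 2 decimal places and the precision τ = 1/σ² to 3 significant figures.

The p-quantile of Normal(μ,σ) is μ + z_p·σ, with z_{0.5} = 0 and z_{0.9} = 1.282.
Eliminate σ: μ = (z₂·x₁ − z₁·x₂)/(z₂ − z₁) = (1.282·-44.6 − (0)·7.64)/1.282 = -44.60.
Then σ = (x₂ − x₁)/(z₂ − z₁) = (7.64 − -44.6)/1.282 = 40.76.
Precision τ = 1/σ² = 1/40.76² = 0.000602.

μ = -44.60, τ = 0.000602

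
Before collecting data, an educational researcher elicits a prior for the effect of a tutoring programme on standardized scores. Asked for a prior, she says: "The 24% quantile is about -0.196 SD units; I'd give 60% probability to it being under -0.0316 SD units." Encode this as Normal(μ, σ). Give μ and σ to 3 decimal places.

For Normal(μ,σ), the p-quantile is μ + z_p·σ. Here z_{0.24} = -0.7063, z_{0.6} = 0.2533.
So -0.196 = μ − 0.7063σ and -0.0316 = μ + 0.2533σ.
Subtracting: σ = (-0.0316 − -0.196)/(0.2533 − (-0.7063)) = 0.171.
Then μ = -0.196 − (-0.7063)·0.171 = -0.075.

μ = -0.075, σ = 0.171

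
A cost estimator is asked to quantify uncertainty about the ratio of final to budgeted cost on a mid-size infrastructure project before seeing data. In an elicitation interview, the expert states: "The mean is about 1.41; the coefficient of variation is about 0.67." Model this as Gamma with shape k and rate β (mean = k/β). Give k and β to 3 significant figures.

For Gamma(k, rate β): mean = k/β, variance = k/β², so CV = 1/√k.
CV = 0.67, hence k = 1/CV² = 2.23.
Then β = k/mean = 2.23/1.41 = 1.58.

k ≈ 2.23, β ≈ 1.58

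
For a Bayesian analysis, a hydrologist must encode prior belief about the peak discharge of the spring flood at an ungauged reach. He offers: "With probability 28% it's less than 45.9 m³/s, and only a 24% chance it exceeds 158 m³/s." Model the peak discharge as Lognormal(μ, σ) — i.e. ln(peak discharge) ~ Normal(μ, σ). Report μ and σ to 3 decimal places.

If T ~ Lognormal(μ,σ) then ln T ~ Normal(μ,σ), so the p-quantile of ln T is μ + z_p·σ.
ln(45.9) = 3.826 and ln(158) = 5.063; z_{0.28} = -0.5828, z_{0.76} = 0.7063.
σ = (5.063 − 3.826)/(0.7063 − (-0.5828)) = 0.959.
μ = 3.826 − (-0.5828)·0.959 = 4.385.

μ ≈ 4.385, σ ≈ 0.959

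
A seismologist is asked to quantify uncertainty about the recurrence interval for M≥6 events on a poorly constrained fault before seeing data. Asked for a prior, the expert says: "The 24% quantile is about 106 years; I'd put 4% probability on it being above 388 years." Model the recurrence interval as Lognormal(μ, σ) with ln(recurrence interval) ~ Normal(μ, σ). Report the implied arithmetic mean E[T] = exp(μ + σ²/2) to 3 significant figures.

E[T] ≈ 177 years

If T ~ Lognormal(μ,σ) then ln T ~ Normal(μ,σ), so the p-quantile of ln T is μ + z_p·σ.
ln(106) = 4.663 and ln(388) = 5.961; z_{0.24} = -0.7063, z_{0.96} = 1.751.
σ = (5.961 − 4.663)/(1.751 − (-0.7063)) = 0.528.
μ = 4.663 − (-0.7063)·0.528 = 5.036.
E[T] = exp(μ + σ²/2) = exp(5.036 + 0.1395) = 177 years.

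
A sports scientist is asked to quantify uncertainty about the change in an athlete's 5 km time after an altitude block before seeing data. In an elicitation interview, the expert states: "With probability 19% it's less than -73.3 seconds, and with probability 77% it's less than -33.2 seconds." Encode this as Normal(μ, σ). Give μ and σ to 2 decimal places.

For Normal(μ,σ), the p-quantile is μ + z_p·σ. Here z_{0.19} = -0.8779, z_{0.77} = 0.7388.
So -73.3 = μ − 0.8779σ and -33.2 = μ + 0.7388σ.
Subtracting: σ = (-33.2 − -73.3)/(0.7388 − (-0.8779)) = 24.80.
Then μ = -73.3 − (-0.8779)·24.80 = -51.53.

μ = -51.53, σ = 24.80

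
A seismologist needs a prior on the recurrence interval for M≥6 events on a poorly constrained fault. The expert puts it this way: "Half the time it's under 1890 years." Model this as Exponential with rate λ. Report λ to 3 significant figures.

λ ≈ 0.000367

Exponential median = ln 2 / λ, so λ = ln 2 / 1890.0 = 0.000367.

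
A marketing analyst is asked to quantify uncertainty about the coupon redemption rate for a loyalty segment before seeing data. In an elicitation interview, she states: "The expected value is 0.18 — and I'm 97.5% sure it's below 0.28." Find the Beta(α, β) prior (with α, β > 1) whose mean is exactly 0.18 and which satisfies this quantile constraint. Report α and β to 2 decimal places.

With mean 0.18 fixed, write α = 0.18s, β = 0.82s where s = α+β.
Need P(θ < 0.28) = 0.975 under Beta(0.18s, 0.82s). Normal approximation: (q−m)/√(m(1−m)/s) ≈ z_{0.975} = 1.96, so s ≈ 0.18·0.82·(1.96)²/(0.28−0.18)² = 56.7.
At s = 56.7: P(θ<0.28) ≈ 0.965. Adjusting to match 0.975 gives s ≈ 66.65.
So α = 0.18·66.65 ≈ 12.00, β = 0.82·66.65 ≈ 54.65.

α ≈ 12.00, β ≈ 54.65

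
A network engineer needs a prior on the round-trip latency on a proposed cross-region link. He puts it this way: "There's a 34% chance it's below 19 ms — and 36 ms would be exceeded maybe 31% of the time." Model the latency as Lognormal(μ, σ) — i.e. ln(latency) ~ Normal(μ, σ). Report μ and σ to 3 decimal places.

μ ≈ 3.235, σ ≈ 0.704

If T ~ Lognormal(μ,σ) then ln T ~ Normal(μ,σ), so the p-quantile of ln T is μ + z_p·σ.
ln(19) = 2.944 and ln(36) = 3.584; z_{0.34} = -0.4125, z_{0.69} = 0.4959.
σ = (3.584 − 2.944)/(0.4959 − (-0.4125)) = 0.704.
μ = 2.944 − (-0.4125)·0.704 = 3.235.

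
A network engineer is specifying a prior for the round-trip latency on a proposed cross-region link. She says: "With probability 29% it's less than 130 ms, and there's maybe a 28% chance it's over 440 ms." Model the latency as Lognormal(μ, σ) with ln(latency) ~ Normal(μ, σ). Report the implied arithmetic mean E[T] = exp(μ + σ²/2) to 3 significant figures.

If T ~ Lognormal(μ,σ) then ln T ~ Normal(μ,σ), so the p-quantile of ln T is μ + z_p·σ.
ln(130) = 4.868 and ln(440) = 6.087; z_{0.29} = -0.5534, z_{0.72} = 0.5828.
σ = (6.087 − 4.868)/(0.5828 − (-0.5534)) = 1.073.
μ = 4.868 − (-0.5534)·1.073 = 5.461.
E[T] = exp(μ + σ²/2) = exp(5.461 + 0.5757) = 419 ms.

E[T] ≈ 419 ms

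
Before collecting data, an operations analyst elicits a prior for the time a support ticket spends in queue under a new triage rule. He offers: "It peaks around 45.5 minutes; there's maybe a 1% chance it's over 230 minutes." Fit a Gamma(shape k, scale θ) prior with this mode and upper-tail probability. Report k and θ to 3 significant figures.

Gamma(k,θ) with k>1 has mode (k−1)θ, so θ = 45.5/(k−1).
Need P(X < 230) = 0.99 with θ tied to k this way. Start at k = 2, θ = 45.5: P(X<230) ≈ 0.961.
Too low — raise k to concentrate. Iterating converges to k ≈ 2.49.
Then θ = 45.5/(2.49−1) ≈ 30.6.

k ≈ 2.49, θ ≈ 30.6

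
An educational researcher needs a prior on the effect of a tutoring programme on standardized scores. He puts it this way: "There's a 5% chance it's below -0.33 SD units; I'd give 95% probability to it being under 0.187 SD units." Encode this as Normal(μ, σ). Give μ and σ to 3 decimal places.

μ = -0.071, σ = 0.157

For Normal(μ,σ), the p-quantile is μ + z_p·σ. Here z_{0.05} = -1.645, z_{0.95} = 1.645.
So -0.33 = μ − 1.645σ and 0.187 = μ + 1.645σ.
Subtracting: σ = (0.187 − -0.33)/(1.645 − (-1.645)) = 0.157.
Then μ = -0.33 − (-1.645)·0.157 = -0.071.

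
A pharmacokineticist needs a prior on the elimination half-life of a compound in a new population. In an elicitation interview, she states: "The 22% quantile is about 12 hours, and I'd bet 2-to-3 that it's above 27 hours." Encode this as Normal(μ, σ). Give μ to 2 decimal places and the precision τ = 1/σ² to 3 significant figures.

μ = 23.29, τ = 0.00467

For Normal(μ,σ), the p-quantile is μ + z_p·σ. Here z_{0.22} = -0.7722, z_{0.6} = 0.2533.
So 12 = μ − 0.7722σ and 27 = μ + 0.2533σ.
Subtracting: σ = (27 − 12)/(0.2533 − (-0.7722)) = 14.63.
Then μ = 12 − (-0.7722)·14.63 = 23.29.
Precision τ = 1/σ² = 1/14.63² = 0.00467.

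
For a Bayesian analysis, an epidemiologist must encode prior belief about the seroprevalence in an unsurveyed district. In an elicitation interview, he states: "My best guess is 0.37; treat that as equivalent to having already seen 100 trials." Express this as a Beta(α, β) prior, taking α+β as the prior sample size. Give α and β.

α = 37, β = 63

Under the effective-sample-size interpretation, Beta(α, β) has prior mean α/(α+β) and prior sample size α+β.
So α+β = 100 and α/(α+β) = 0.37, giving α = 0.37·100 = 37 and β = 100 − 37 = 63.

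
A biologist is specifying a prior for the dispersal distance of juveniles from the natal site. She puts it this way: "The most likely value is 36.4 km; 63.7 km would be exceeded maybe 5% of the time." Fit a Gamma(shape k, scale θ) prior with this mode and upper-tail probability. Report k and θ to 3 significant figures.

Gamma(k,θ) with k>1 has mode (k−1)θ, so θ = 36.4/(k−1).
Need P(X < 63.7) = 0.95 with θ tied to k this way. Start at k = 2, θ = 36.4: P(X<63.7) ≈ 0.522.
Too low — raise k to concentrate. Iterating converges to k ≈ 9.91.
Then θ = 36.4/(9.91−1) ≈ 4.09.

k ≈ 9.91, θ ≈ 4.09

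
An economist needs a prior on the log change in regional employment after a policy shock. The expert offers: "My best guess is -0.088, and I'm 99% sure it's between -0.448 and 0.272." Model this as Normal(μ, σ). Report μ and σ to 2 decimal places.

A symmetric 99% interval runs μ ± z·σ with z = 2.576.
Half-width = 0.36, so σ = 0.36/2.576 = 0.14.
μ is the stated best guess, -0.09.

μ = -0.09, σ = 0.14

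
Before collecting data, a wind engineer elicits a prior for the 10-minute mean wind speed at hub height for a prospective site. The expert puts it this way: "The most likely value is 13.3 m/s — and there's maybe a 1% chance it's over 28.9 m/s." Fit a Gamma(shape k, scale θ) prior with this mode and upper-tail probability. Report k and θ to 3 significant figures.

Gamma(k,θ) with k>1 has mode (k−1)θ, so θ = 13.3/(k−1).
Need P(X < 28.9) = 0.99 with θ tied to k this way. Start at k = 2, θ = 13.3: P(X<28.9) ≈ 0.639.
Too low — raise k to concentrate. Iterating converges to k ≈ 9.02.
Then θ = 13.3/(9.02−1) ≈ 1.66.

k ≈ 9.02, θ ≈ 1.66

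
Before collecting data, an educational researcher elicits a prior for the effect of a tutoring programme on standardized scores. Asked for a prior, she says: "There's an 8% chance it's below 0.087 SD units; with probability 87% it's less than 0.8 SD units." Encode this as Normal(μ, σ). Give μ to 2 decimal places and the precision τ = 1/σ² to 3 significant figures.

μ = 0.48, τ = 12.6

For Normal(μ,σ), the p-quantile is μ + z_p·σ. Here z_{0.08} = -1.405, z_{0.87} = 1.126.
So 0.087 = μ − 1.405σ and 0.8 = μ + 1.126σ.
Subtracting: σ = (0.8 − 0.087)/(1.126 − (-1.405)) = 0.28.
Then μ = 0.087 − (-1.405)·0.28 = 0.48.
Precision τ = 1/σ² = 1/0.2817² = 12.6.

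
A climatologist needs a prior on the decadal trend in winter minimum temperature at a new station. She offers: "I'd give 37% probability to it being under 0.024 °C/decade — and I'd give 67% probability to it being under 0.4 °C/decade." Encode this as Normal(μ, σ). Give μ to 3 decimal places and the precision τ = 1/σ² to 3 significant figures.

μ = 0.186, τ = 4.21

For Normal(μ,σ), the p-quantile is μ + z_p·σ. Here z_{0.37} = -0.3319, z_{0.67} = 0.4399.
So 0.024 = μ − 0.3319σ and 0.4 = μ + 0.4399σ.
Subtracting: σ = (0.4 − 0.024)/(0.4399 − (-0.3319)) = 0.487.
Then μ = 0.024 − (-0.3319)·0.487 = 0.186.
Precision τ = 1/σ² = 1/0.4872² = 4.21.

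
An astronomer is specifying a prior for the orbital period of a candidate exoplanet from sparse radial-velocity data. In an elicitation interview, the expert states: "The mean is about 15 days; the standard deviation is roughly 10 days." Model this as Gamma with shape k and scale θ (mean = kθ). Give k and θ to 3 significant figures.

For Gamma(k, scale θ): mean = kθ, variance = kθ², so CV = 1/√k.
CV = SD/mean = 10/15 = 0.6667, hence k = 1/CV² = 2.25.
Then θ = mean/k = 15/2.25 = 6.67.

k ≈ 2.25, θ ≈ 6.67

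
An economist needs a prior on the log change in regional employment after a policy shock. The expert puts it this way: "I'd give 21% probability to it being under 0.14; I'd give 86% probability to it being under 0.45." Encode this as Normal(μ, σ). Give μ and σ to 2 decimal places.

μ = 0.27, σ = 0.16

The p-quantile of Normal(μ,σ) is μ + z_p·σ, with z_{0.21} = -0.8064 and z_{0.86} = 1.08.
Eliminate σ: μ = (z₂·x₁ − z₁·x₂)/(z₂ − z₁) = (1.08·0.14 − (-0.8064)·0.45)/1.887 = 0.27.
Then σ = (x₂ − x₁)/(z₂ − z₁) = (0.45 − 0.14)/1.887 = 0.16.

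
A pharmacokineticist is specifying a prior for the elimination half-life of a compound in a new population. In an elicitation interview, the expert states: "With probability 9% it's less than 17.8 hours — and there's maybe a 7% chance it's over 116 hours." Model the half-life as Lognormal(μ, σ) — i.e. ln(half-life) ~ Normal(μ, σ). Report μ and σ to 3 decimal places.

If T ~ Lognormal(μ,σ) then ln T ~ Normal(μ,σ), so the p-quantile of ln T is μ + z_p·σ.
ln(17.8) = 2.879 and ln(116) = 4.754; z_{0.09} = -1.341, z_{0.93} = 1.476.
σ = (4.754 − 2.879)/(1.476 − (-1.341)) = 0.665.
μ = 2.879 − (-1.341)·0.665 = 3.771.

μ ≈ 3.771, σ ≈ 0.665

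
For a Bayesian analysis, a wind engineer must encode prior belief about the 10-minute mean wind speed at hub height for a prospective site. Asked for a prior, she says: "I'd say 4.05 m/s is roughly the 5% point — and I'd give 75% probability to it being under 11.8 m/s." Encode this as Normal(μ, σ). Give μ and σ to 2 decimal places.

μ = 9.55, σ = 3.34

The p-quantile of Normal(μ,σ) is μ + z_p·σ, with z_{0.05} = -1.645 and z_{0.75} = 0.6745.
Eliminate σ: μ = (z₂·x₁ − z₁·x₂)/(z₂ − z₁) = (0.6745·4.05 − (-1.645)·11.8)/2.319 = 9.55.
Then σ = (x₂ − x₁)/(z₂ − z₁) = (11.8 − 4.05)/2.319 = 3.34.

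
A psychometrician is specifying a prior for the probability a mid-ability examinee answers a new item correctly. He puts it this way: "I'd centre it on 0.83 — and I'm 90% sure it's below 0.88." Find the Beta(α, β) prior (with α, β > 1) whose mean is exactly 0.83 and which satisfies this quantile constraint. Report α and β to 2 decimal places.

α ≈ 70.97, β ≈ 14.54

With mean 0.83 fixed, write α = 0.83s, β = 0.17s where s = α+β.
Need P(θ < 0.88) = 0.9 under Beta(0.83s, 0.17s). Normal approximation: (q−m)/√(m(1−m)/s) ≈ z_{0.9} = 1.28, so s ≈ 0.83·0.17·(1.28)²/(0.88−0.83)² = 92.7.
At s = 92.7: P(θ<0.88) ≈ 0.910. Adjusting to match 0.9 gives s ≈ 85.51.
So α = 0.83·85.51 ≈ 70.97, β = 0.17·85.51 ≈ 14.54.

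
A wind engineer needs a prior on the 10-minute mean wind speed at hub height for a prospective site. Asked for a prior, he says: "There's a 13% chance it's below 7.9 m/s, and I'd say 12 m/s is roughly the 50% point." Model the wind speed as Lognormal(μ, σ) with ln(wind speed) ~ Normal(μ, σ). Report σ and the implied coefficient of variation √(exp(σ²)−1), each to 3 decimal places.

If T ~ Lognormal(μ,σ) then ln T ~ Normal(μ,σ), so the p-quantile of ln T is μ + z_p·σ.
ln(7.9) = 2.067 and ln(12) = 2.485; z_{0.13} = -1.126, z_{0.5} = 0.
σ = (2.485 − 2.067)/(0 − (-1.126)) = 0.371.
μ = 2.067 − (-1.126)·0.371 = 2.485.
CV = √(exp(σ²)−1) = √(exp(0.1377)−1) = 0.384.

σ ≈ 0.371, CV ≈ 0.384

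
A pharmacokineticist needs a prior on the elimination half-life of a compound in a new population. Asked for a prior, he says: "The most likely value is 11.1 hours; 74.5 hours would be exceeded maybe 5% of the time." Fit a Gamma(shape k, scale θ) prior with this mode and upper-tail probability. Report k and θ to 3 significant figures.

Gamma(k,θ) with k>1 has mode (k−1)θ, so θ = 11.1/(k−1).
Need P(X < 74.5) = 0.95 with θ tied to k this way. Start at k = 2, θ = 11.1: P(X<74.5) ≈ 0.991.
Too high — lower k to spread out. Iterating converges to k ≈ 1.61.
Then θ = 11.1/(1.61−1) ≈ 18.2.

k ≈ 1.61, θ ≈ 18.2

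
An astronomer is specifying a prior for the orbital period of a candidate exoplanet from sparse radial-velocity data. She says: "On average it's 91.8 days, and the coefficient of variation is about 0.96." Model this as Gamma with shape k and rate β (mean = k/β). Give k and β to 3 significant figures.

For Gamma(k, rate β): mean = k/β, variance = k/β², so CV = 1/√k.
CV = 0.96, hence k = 1/CV² = 1.09.
Then β = k/mean = 1.09/91.8 = 0.0118.

k ≈ 1.09, β ≈ 0.0118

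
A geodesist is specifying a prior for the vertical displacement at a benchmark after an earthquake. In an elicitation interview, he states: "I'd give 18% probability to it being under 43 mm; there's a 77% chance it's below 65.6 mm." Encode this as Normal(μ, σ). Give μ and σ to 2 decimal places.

For Normal(μ,σ), the p-quantile is μ + z_p·σ. Here z_{0.18} = -0.9154, z_{0.77} = 0.7388.
So 43 = μ − 0.9154σ and 65.6 = μ + 0.7388σ.
Subtracting: σ = (65.6 − 43)/(0.7388 − (-0.9154)) = 13.66.
Then μ = 43 − (-0.9154)·13.66 = 55.51.

μ = 55.51, σ = 13.66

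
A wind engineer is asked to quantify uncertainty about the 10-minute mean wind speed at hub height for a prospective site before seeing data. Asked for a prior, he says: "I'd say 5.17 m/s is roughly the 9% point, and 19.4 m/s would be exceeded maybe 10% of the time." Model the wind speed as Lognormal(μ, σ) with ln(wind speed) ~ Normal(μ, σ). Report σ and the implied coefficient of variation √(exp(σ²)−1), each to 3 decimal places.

σ ≈ 0.504, CV ≈ 0.538

If T ~ Lognormal(μ,σ) then ln T ~ Normal(μ,σ), so the p-quantile of ln T is μ + z_p·σ.
ln(5.17) = 1.643 and ln(19.4) = 2.965; z_{0.09} = -1.341, z_{0.9} = 1.282.
σ = (2.965 − 1.643)/(1.282 − (-1.341)) = 0.504.
μ = 1.643 − (-1.341)·0.504 = 2.319.
CV = √(exp(σ²)−1) = √(exp(0.2543)−1) = 0.538.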